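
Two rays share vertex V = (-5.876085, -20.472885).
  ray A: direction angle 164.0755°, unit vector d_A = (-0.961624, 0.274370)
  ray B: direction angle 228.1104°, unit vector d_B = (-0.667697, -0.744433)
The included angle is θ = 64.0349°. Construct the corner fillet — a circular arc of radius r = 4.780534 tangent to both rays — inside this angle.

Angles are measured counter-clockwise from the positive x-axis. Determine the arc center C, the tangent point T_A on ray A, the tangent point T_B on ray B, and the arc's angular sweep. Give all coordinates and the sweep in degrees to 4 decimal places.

bisector direction at 196.0930° = (-0.960813,-0.277196)
center distance |VC| = r/sin(θ/2) = 4.780534/sin(32.0174°) = 9.016855
C = V + |VC|·bis = (-14.5396,-22.9723)
T_A = V + ((C−V)·d_A)·d_A = V + 7.6453·d_A = (-13.2280,-18.3752)
T_B = V + ((C−V)·d_B)·d_B = V + 7.6453·d_B = (-10.9808,-26.1643)
sweep = 180° − θ = 115.9651°

center=(-14.5396,-22.9723) T_A=(-13.2280,-18.3752) T_B=(-10.9808,-26.1643) sweep=115.9651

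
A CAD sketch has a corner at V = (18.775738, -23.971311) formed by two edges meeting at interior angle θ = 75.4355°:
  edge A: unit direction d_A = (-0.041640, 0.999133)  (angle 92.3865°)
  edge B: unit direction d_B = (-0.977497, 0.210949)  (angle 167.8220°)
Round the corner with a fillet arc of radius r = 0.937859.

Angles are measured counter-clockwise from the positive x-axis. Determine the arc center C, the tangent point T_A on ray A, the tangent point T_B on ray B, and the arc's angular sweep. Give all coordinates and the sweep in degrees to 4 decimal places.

bisector direction at 130.1043° = (-0.644180,0.764874)
center distance |VC| = r/sin(θ/2) = 0.937859/sin(37.7178°) = 1.533020
C = V + |VC|·bis = (17.7882,-22.7987)
T_A = V + ((C−V)·d_A)·d_A = V + 1.2127·d_A = (18.7252,-22.7597)
T_B = V + ((C−V)·d_B)·d_B = V + 1.2127·d_B = (17.5904,-23.7155)
sweep = 180° − θ = 104.5645°

center=(17.7882,-22.7987) T_A=(18.7252,-22.7597) T_B=(17.5904,-23.7155) sweep=104.5645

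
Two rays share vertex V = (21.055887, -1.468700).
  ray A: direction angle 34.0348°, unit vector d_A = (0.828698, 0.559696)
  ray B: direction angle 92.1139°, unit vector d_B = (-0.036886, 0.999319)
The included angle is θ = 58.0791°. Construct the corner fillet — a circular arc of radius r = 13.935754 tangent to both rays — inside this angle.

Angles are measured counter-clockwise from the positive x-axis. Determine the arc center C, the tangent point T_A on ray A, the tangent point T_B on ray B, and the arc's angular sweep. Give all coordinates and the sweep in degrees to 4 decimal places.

center=(34.0563,24.1281) T_A=(41.8561,12.5796) T_B=(20.1300,23.6141) sweep=121.9209

bisector direction at 63.0743° = (0.452834,0.891595)
center distance |VC| = r/sin(θ/2) = 13.935754/sin(29.0395°) = 28.709052
C = V + |VC|·bis = (34.0563,24.1281)
T_A = V + ((C−V)·d_A)·d_A = V + 25.0999·d_A = (41.8561,12.5796)
T_B = V + ((C−V)·d_B)·d_B = V + 25.0999·d_B = (20.1300,23.6141)
sweep = 180° − θ = 121.9209°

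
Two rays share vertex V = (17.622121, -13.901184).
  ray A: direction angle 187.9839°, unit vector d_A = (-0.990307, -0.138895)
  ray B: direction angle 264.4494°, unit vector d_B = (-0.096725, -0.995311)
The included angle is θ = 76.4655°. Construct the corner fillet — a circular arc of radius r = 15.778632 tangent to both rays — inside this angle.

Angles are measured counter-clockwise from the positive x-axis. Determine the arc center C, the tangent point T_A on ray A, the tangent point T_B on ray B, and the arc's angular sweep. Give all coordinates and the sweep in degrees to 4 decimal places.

center=(-0.0197,-32.3086) T_A=(-2.2113,-16.6829) T_B=(15.6850,-33.8348) sweep=103.5345

bisector direction at 226.2167° = (-0.691933,-0.721961)
center distance |VC| = r/sin(θ/2) = 15.778632/sin(38.2328°) = 25.496390
C = V + |VC|·bis = (-0.0197,-32.3086)
T_A = V + ((C−V)·d_A)·d_A = V + 20.0275·d_A = (-2.2113,-16.6829)
T_B = V + ((C−V)·d_B)·d_B = V + 20.0275·d_B = (15.6850,-33.8348)
sweep = 180° − θ = 103.5345°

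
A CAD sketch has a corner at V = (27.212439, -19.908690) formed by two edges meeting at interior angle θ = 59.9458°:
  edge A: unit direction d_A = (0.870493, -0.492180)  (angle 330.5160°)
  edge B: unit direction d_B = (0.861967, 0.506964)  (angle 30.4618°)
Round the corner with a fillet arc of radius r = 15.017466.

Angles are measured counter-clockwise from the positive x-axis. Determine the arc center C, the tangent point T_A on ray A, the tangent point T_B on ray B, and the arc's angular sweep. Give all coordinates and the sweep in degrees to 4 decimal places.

center=(57.2709,-19.6522) T_A=(49.8796,-32.7248) T_B=(49.6576,-6.7076) sweep=120.0542

bisector direction at 0.4889° = (0.999964,0.008533)
center distance |VC| = r/sin(θ/2) = 15.017466/sin(29.9729°) = 30.059561
C = V + |VC|·bis = (57.2709,-19.6522)
T_A = V + ((C−V)·d_A)·d_A = V + 26.0394·d_A = (49.8796,-32.7248)
T_B = V + ((C−V)·d_B)·d_B = V + 26.0394·d_B = (49.6576,-6.7076)
sweep = 180° − θ = 120.0542°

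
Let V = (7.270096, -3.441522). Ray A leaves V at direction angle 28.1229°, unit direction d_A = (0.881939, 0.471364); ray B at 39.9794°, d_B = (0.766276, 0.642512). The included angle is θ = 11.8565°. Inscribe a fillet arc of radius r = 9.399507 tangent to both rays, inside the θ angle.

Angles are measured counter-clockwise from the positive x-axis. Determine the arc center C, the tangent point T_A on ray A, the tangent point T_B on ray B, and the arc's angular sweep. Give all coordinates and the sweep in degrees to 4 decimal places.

center=(82.6731,47.5165) T_A=(87.1037,39.2267) T_B=(76.6338,54.7191) sweep=168.1435

bisector direction at 34.0511° = (0.828538,0.559933)
center distance |VC| = r/sin(θ/2) = 9.399507/sin(5.9283°) = 91.007329
C = V + |VC|·bis = (82.6731,47.5165)
T_A = V + ((C−V)·d_A)·d_A = V + 90.5206·d_A = (87.1037,39.2267)
T_B = V + ((C−V)·d_B)·d_B = V + 90.5206·d_B = (76.6338,54.7191)
sweep = 180° − θ = 168.1435°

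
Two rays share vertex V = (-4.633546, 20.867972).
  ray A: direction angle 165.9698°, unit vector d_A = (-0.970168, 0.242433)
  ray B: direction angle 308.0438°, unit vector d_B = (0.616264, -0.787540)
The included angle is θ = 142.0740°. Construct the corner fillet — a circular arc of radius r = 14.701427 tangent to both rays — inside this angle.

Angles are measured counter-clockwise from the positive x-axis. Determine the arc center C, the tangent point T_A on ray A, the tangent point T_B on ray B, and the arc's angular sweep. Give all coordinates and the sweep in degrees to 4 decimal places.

center=(-13.0985,7.8298) T_A=(-9.5343,22.0926) T_B=(-1.5205,16.8897) sweep=37.9260

bisector direction at 237.0068° = (-0.544539,-0.838735)
center distance |VC| = r/sin(θ/2) = 14.701427/sin(71.0370°) = 15.545080
C = V + |VC|·bis = (-13.0985,7.8298)
T_A = V + ((C−V)·d_A)·d_A = V + 5.0515·d_A = (-9.5343,22.0926)
T_B = V + ((C−V)·d_B)·d_B = V + 5.0515·d_B = (-1.5205,16.8897)
sweep = 180° − θ = 37.9260°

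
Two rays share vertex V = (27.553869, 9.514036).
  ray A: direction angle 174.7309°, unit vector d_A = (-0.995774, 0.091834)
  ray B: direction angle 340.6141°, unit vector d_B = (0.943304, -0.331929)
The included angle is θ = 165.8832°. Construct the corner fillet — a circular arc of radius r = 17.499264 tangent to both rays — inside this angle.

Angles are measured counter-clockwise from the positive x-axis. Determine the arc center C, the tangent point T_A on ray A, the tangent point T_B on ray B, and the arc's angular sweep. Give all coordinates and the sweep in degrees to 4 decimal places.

bisector direction at 257.6725° = (-0.213499,-0.976943)
center distance |VC| = r/sin(θ/2) = 17.499264/sin(82.9416°) = 17.632896
C = V + |VC|·bis = (23.7893,-7.7123)
T_A = V + ((C−V)·d_A)·d_A = V + 2.1667·d_A = (25.3963,9.7130)
T_B = V + ((C−V)·d_B)·d_B = V + 2.1667·d_B = (29.5978,8.7948)
sweep = 180° − θ = 14.1168°

center=(23.7893,-7.7123) T_A=(25.3963,9.7130) T_B=(29.5978,8.7948) sweep=14.1168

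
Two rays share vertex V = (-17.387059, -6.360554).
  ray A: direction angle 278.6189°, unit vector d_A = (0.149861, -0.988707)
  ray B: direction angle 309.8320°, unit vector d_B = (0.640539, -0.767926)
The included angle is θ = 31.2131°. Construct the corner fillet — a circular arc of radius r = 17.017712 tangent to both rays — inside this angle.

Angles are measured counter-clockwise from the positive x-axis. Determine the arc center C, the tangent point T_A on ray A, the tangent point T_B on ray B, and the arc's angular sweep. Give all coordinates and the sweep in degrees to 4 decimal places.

center=(8.5686,-64.0459) T_A=(-8.2569,-66.5962) T_B=(21.6369,-53.1454) sweep=148.7869

bisector direction at 294.2254° = (0.410328,-0.911938)
center distance |VC| = r/sin(θ/2) = 17.017712/sin(15.6066°) = 63.255833
C = V + |VC|·bis = (8.5686,-64.0459)
T_A = V + ((C−V)·d_A)·d_A = V + 60.9237·d_A = (-8.2569,-66.5962)
T_B = V + ((C−V)·d_B)·d_B = V + 60.9237·d_B = (21.6369,-53.1454)
sweep = 180° − θ = 148.7869°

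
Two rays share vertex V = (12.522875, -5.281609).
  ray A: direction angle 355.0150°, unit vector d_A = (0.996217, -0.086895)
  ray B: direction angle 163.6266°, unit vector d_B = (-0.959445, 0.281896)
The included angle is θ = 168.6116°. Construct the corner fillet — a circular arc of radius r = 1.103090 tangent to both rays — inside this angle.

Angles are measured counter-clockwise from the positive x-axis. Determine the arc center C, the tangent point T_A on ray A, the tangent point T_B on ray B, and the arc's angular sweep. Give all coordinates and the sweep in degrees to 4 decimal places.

bisector direction at 79.3208° = (0.185310,0.982680)
center distance |VC| = r/sin(θ/2) = 1.103090/sin(84.3058°) = 1.108560
C = V + |VC|·bis = (12.7283,-4.1922)
T_A = V + ((C−V)·d_A)·d_A = V + 0.1100·d_A = (12.6324,-5.2912)
T_B = V + ((C−V)·d_B)·d_B = V + 0.1100·d_B = (12.4173,-5.2506)
sweep = 180° − θ = 11.3884°

center=(12.7283,-4.1922) T_A=(12.6324,-5.2912) T_B=(12.4173,-5.2506) sweep=11.3884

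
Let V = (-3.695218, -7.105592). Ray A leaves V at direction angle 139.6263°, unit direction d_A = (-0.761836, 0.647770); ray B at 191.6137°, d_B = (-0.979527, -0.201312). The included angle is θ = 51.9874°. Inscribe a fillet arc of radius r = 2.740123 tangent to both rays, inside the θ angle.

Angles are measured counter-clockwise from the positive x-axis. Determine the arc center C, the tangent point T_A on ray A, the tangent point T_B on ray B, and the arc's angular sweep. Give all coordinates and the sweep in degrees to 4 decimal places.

bisector direction at 165.6200° = (-0.968670,0.248352)
center distance |VC| = r/sin(θ/2) = 2.740123/sin(25.9937°) = 6.252101
C = V + |VC|·bis = (-9.7514,-5.5529)
T_A = V + ((C−V)·d_A)·d_A = V + 5.6197·d_A = (-7.9765,-3.4653)
T_B = V + ((C−V)·d_B)·d_B = V + 5.6197·d_B = (-9.1998,-8.2369)
sweep = 180° − θ = 128.0126°

center=(-9.7514,-5.5529) T_A=(-7.9765,-3.4653) T_B=(-9.1998,-8.2369) sweep=128.0126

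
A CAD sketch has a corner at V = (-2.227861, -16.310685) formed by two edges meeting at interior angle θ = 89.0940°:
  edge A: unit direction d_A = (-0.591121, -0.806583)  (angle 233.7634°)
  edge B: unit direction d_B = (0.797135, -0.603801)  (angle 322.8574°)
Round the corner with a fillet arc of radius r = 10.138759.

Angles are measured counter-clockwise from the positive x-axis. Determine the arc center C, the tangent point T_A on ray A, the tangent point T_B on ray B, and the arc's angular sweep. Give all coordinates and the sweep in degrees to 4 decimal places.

center=(-0.1389,-30.6120) T_A=(-8.3166,-24.6188) T_B=(5.9829,-22.5301) sweep=90.9060

bisector direction at 278.3104° = (0.144536,-0.989500)
center distance |VC| = r/sin(θ/2) = 10.138759/sin(44.5470°) = 14.453092
C = V + |VC|·bis = (-0.1389,-30.6120)
T_A = V + ((C−V)·d_A)·d_A = V + 10.3004·d_A = (-8.3166,-24.6188)
T_B = V + ((C−V)·d_B)·d_B = V + 10.3004·d_B = (5.9829,-22.5301)
sweep = 180° − θ = 90.9060°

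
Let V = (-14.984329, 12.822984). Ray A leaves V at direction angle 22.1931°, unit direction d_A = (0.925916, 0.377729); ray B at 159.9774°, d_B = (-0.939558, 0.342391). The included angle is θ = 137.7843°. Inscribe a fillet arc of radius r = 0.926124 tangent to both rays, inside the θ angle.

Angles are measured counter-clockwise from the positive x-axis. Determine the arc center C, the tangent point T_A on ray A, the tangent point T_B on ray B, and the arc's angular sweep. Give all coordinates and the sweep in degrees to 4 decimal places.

center=(-15.0031,13.8155) T_A=(-14.6533,12.9580) T_B=(-15.3202,12.9454) sweep=42.2157

bisector direction at 91.0853° = (-0.018940,0.999821)
center distance |VC| = r/sin(θ/2) = 0.926124/sin(68.8922°) = 0.992732
C = V + |VC|·bis = (-15.0031,13.8155)
T_A = V + ((C−V)·d_A)·d_A = V + 0.3575·d_A = (-14.6533,12.9580)
T_B = V + ((C−V)·d_B)·d_B = V + 0.3575·d_B = (-15.3202,12.9454)
sweep = 180° − θ = 42.2157°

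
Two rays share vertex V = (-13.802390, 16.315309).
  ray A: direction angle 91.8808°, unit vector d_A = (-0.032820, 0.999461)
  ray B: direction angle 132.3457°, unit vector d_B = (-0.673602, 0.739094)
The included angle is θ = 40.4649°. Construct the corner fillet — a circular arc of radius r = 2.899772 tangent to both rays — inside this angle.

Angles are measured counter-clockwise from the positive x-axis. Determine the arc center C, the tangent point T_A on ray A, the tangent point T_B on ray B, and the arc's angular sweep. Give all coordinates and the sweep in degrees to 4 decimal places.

center=(-16.9588,24.0835) T_A=(-14.0606,24.1787) T_B=(-19.1020,22.1302) sweep=139.5351

bisector direction at 112.1132° = (-0.376439,0.926442)
center distance |VC| = r/sin(θ/2) = 2.899772/sin(20.2325°) = 8.384972
C = V + |VC|·bis = (-16.9588,24.0835)
T_A = V + ((C−V)·d_A)·d_A = V + 7.8676·d_A = (-14.0606,24.1787)
T_B = V + ((C−V)·d_B)·d_B = V + 7.8676·d_B = (-19.1020,22.1302)
sweep = 180° − θ = 139.5351°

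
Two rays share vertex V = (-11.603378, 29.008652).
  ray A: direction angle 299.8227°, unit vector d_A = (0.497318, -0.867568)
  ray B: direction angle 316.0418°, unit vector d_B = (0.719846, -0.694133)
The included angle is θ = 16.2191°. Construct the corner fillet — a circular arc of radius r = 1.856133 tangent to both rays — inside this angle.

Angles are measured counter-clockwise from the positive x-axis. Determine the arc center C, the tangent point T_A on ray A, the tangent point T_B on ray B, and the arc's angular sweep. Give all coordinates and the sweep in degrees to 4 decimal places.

bisector direction at 307.9323° = (0.614729,-0.788738)
center distance |VC| = r/sin(θ/2) = 1.856133/sin(8.1096°) = 13.157882
C = V + |VC|·bis = (-3.5148,18.6305)
T_A = V + ((C−V)·d_A)·d_A = V + 13.0263·d_A = (-5.1252,17.7074)
T_B = V + ((C−V)·d_B)·d_B = V + 13.0263·d_B = (-2.2264,19.9667)
sweep = 180° − θ = 163.7809°

center=(-3.5148,18.6305) T_A=(-5.1252,17.7074) T_B=(-2.2264,19.9667) sweep=163.7809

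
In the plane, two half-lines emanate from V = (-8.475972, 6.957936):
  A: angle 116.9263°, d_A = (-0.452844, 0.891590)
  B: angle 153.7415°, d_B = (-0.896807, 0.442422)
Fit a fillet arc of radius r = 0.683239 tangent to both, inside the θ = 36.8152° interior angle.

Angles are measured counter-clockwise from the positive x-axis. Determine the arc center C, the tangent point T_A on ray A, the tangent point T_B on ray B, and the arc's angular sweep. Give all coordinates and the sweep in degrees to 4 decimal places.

center=(-10.0148,8.4790) T_A=(-9.4057,8.7884) T_B=(-10.3171,7.8662) sweep=143.1848

bisector direction at 135.3339° = (-0.711216,0.702974)
center distance |VC| = r/sin(θ/2) = 0.683239/sin(18.4076°) = 2.163690
C = V + |VC|·bis = (-10.0148,8.4790)
T_A = V + ((C−V)·d_A)·d_A = V + 2.0530·d_A = (-9.4057,8.7884)
T_B = V + ((C−V)·d_B)·d_B = V + 2.0530·d_B = (-10.3171,7.8662)
sweep = 180° − θ = 143.1848°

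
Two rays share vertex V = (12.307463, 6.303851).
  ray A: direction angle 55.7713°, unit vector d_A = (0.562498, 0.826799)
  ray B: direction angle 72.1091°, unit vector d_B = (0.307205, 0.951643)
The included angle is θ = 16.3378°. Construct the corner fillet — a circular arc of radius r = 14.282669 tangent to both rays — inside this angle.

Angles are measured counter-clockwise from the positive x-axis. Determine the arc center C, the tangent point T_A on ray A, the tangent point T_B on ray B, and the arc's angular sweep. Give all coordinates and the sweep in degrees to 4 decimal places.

bisector direction at 63.9402° = (0.439309,0.898336)
center distance |VC| = r/sin(θ/2) = 14.282669/sin(8.1689°) = 100.517289
C = V + |VC|·bis = (56.4656,96.6022)
T_A = V + ((C−V)·d_A)·d_A = V + 99.4974·d_A = (68.2745,88.5682)
T_B = V + ((C−V)·d_B)·d_B = V + 99.4974·d_B = (42.8736,100.9899)
sweep = 180° − θ = 163.6622°

center=(56.4656,96.6022) T_A=(68.2745,88.5682) T_B=(42.8736,100.9899) sweep=163.6622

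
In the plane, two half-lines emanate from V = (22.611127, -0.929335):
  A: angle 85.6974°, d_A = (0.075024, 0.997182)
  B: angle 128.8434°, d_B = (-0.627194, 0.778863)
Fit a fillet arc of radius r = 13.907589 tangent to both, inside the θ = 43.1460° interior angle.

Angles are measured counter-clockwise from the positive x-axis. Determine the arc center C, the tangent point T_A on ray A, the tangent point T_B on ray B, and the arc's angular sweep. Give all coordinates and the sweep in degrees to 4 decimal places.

center=(11.3817,35.1899) T_A=(25.2501,34.1465) T_B=(0.5496,26.4672) sweep=136.8540

bisector direction at 107.2704° = (-0.296882,0.954914)
center distance |VC| = r/sin(θ/2) = 13.907589/sin(21.5730°) = 37.824598
C = V + |VC|·bis = (11.3817,35.1899)
T_A = V + ((C−V)·d_A)·d_A = V + 35.1750·d_A = (25.2501,34.1465)
T_B = V + ((C−V)·d_B)·d_B = V + 35.1750·d_B = (0.5496,26.4672)
sweep = 180° − θ = 136.8540°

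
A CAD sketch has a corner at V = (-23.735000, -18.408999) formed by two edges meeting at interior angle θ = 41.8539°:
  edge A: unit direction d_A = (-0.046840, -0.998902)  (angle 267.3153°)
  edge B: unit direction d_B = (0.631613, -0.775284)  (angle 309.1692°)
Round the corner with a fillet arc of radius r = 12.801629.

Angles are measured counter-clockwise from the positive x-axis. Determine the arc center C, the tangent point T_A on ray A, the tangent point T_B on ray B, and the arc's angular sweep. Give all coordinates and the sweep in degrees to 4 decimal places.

bisector direction at 288.2423° = (0.313035,-0.949741)
center distance |VC| = r/sin(θ/2) = 12.801629/sin(20.9270°) = 35.841097
C = V + |VC|·bis = (-12.5155,-52.4488)
T_A = V + ((C−V)·d_A)·d_A = V + 33.4769·d_A = (-25.3030,-51.8492)
T_B = V + ((C−V)·d_B)·d_B = V + 33.4769·d_B = (-2.5906,-44.3631)
sweep = 180° − θ = 138.1461°

center=(-12.5155,-52.4488) T_A=(-25.3030,-51.8492) T_B=(-2.5906,-44.3631) sweep=138.1461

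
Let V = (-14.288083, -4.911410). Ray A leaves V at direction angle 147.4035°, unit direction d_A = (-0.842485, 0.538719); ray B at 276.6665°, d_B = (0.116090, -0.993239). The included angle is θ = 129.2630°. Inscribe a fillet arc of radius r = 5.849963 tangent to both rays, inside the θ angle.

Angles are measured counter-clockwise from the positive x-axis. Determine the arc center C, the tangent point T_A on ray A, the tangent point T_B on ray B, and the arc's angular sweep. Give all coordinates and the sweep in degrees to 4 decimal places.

bisector direction at 212.0350° = (-0.847724,-0.530437)
center distance |VC| = r/sin(θ/2) = 5.849963/sin(64.6315°) = 6.474271
C = V + |VC|·bis = (-19.7765,-8.3456)
T_A = V + ((C−V)·d_A)·d_A = V + 2.7738·d_A = (-16.6250,-3.4171)
T_B = V + ((C−V)·d_B)·d_B = V + 2.7738·d_B = (-13.9661,-7.6665)
sweep = 180° − θ = 50.7370°

center=(-19.7765,-8.3456) T_A=(-16.6250,-3.4171) T_B=(-13.9661,-7.6665) sweep=50.7370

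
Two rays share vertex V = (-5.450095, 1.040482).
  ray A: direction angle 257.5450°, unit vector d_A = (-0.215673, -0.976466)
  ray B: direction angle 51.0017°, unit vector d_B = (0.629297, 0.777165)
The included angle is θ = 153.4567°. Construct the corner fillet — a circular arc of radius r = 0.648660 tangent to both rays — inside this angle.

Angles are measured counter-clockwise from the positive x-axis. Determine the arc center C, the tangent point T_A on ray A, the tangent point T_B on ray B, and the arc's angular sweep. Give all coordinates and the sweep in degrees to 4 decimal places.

bisector direction at 334.2734° = (0.900875,-0.434078)
center distance |VC| = r/sin(θ/2) = 0.648660/sin(76.7284°) = 0.666459
C = V + |VC|·bis = (-4.8497,0.7512)
T_A = V + ((C−V)·d_A)·d_A = V + 0.1530·d_A = (-5.4831,0.8911)
T_B = V + ((C−V)·d_B)·d_B = V + 0.1530·d_B = (-5.3538,1.1594)
sweep = 180° − θ = 26.5433°

center=(-4.8497,0.7512) T_A=(-5.4831,0.8911) T_B=(-5.3538,1.1594) sweep=26.5433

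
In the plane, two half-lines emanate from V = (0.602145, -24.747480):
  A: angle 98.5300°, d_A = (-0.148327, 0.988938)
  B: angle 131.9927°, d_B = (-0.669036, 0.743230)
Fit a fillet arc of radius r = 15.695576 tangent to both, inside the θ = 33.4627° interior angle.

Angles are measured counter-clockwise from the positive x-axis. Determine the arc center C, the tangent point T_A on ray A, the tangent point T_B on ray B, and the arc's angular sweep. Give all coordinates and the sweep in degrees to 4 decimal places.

center=(-22.6643,24.5592) T_A=(-7.1424,26.8872) T_B=(-34.3297,14.0582) sweep=146.5373

bisector direction at 115.2614° = (-0.426748,0.904371)
center distance |VC| = r/sin(θ/2) = 15.695576/sin(16.7313°) = 54.520381
C = V + |VC|·bis = (-22.6643,24.5592)
T_A = V + ((C−V)·d_A)·d_A = V + 52.2123·d_A = (-7.1424,26.8872)
T_B = V + ((C−V)·d_B)·d_B = V + 52.2123·d_B = (-34.3297,14.0582)
sweep = 180° − θ = 146.5373°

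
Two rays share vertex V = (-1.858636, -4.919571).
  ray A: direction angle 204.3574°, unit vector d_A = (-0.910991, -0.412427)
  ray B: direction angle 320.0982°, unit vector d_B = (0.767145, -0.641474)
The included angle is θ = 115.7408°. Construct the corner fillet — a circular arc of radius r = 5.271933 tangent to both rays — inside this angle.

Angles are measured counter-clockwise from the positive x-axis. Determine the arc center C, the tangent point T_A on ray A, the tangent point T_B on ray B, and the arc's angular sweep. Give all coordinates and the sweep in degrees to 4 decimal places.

bisector direction at 262.2278° = (-0.135235,-0.990814)
center distance |VC| = r/sin(θ/2) = 5.271933/sin(57.8704°) = 6.225365
C = V + |VC|·bis = (-2.7005,-11.0877)
T_A = V + ((C−V)·d_A)·d_A = V + 3.3109·d_A = (-4.8748,-6.2851)
T_B = V + ((C−V)·d_B)·d_B = V + 3.3109·d_B = (0.6813,-7.0434)
sweep = 180° − θ = 64.2592°

center=(-2.7005,-11.0877) T_A=(-4.8748,-6.2851) T_B=(0.6813,-7.0434) sweep=64.2592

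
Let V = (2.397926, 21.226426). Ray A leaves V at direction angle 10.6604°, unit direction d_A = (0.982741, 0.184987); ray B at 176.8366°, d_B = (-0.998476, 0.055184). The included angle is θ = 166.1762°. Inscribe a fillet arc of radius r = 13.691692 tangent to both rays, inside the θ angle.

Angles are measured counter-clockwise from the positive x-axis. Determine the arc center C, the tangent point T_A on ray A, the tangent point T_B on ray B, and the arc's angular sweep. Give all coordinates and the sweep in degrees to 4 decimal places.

center=(1.4963,34.9888) T_A=(4.0290,21.5335) T_B=(0.7407,21.3180) sweep=13.8238

bisector direction at 93.7485° = (-0.065377,0.997861)
center distance |VC| = r/sin(θ/2) = 13.691692/sin(83.0881°) = 13.791927
C = V + |VC|·bis = (1.4963,34.9888)
T_A = V + ((C−V)·d_A)·d_A = V + 1.6598·d_A = (4.0290,21.5335)
T_B = V + ((C−V)·d_B)·d_B = V + 1.6598·d_B = (0.7407,21.3180)
sweep = 180° − θ = 13.8238°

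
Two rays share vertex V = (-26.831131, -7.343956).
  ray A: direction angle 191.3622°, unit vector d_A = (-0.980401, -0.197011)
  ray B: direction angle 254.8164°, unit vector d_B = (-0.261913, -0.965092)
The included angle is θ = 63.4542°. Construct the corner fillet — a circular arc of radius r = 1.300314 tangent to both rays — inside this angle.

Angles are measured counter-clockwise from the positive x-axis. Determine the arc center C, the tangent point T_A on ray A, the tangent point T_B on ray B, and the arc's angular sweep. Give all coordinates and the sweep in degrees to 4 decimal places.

center=(-28.6369,-9.0331) T_A=(-28.8931,-7.7583) T_B=(-27.3820,-9.3737) sweep=116.5458

bisector direction at 223.0893° = (-0.730290,-0.683137)
center distance |VC| = r/sin(θ/2) = 1.300314/sin(31.7271°) = 2.472672
C = V + |VC|·bis = (-28.6369,-9.0331)
T_A = V + ((C−V)·d_A)·d_A = V + 2.1032·d_A = (-28.8931,-7.7583)
T_B = V + ((C−V)·d_B)·d_B = V + 2.1032·d_B = (-27.3820,-9.3737)
sweep = 180° − θ = 116.5458°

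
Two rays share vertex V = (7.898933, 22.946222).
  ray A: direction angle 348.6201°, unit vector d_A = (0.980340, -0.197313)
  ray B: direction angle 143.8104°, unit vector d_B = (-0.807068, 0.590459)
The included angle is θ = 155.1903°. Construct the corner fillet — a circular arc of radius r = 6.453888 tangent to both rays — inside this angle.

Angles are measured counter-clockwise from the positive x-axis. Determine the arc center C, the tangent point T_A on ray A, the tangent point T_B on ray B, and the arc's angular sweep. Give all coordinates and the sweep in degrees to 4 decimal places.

center=(10.5640,28.9931) T_A=(9.2906,22.6661) T_B=(6.7533,23.7844) sweep=24.8097

bisector direction at 66.2153° = (0.403302,0.915067)
center distance |VC| = r/sin(θ/2) = 6.453888/sin(77.5952°) = 6.608161
C = V + |VC|·bis = (10.5640,28.9931)
T_A = V + ((C−V)·d_A)·d_A = V + 1.4196·d_A = (9.2906,22.6661)
T_B = V + ((C−V)·d_B)·d_B = V + 1.4196·d_B = (6.7533,23.7844)
sweep = 180° − θ = 24.8097°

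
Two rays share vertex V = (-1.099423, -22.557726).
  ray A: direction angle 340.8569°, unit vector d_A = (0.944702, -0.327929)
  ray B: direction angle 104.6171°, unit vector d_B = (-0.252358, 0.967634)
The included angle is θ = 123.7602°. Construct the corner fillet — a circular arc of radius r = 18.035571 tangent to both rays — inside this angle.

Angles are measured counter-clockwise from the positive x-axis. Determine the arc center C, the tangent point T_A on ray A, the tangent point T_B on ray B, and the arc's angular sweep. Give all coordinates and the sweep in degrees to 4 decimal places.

center=(13.9201,-8.6801) T_A=(8.0058,-25.7184) T_B=(-3.5317,-13.2315) sweep=56.2398

bisector direction at 42.7370° = (0.734477,0.678634)
center distance |VC| = r/sin(θ/2) = 18.035571/sin(61.8801°) = 20.449346
C = V + |VC|·bis = (13.9201,-8.6801)
T_A = V + ((C−V)·d_A)·d_A = V + 9.6381·d_A = (8.0058,-25.7184)
T_B = V + ((C−V)·d_B)·d_B = V + 9.6381·d_B = (-3.5317,-13.2315)
sweep = 180° − θ = 56.2398°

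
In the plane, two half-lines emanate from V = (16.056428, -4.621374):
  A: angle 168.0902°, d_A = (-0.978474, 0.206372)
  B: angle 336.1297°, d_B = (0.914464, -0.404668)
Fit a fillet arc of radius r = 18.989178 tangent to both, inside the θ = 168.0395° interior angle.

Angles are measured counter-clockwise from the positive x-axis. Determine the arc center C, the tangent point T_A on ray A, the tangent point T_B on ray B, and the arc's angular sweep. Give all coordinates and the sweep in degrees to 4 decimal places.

center=(10.1912,-22.7913) T_A=(14.1100,-4.2109) T_B=(17.8755,-5.4263) sweep=11.9605

bisector direction at 252.1099° = (-0.307191,-0.951648)
center distance |VC| = r/sin(θ/2) = 18.989178/sin(84.0198°) = 19.093085
C = V + |VC|·bis = (10.1912,-22.7913)
T_A = V + ((C−V)·d_A)·d_A = V + 1.9892·d_A = (14.1100,-4.2109)
T_B = V + ((C−V)·d_B)·d_B = V + 1.9892·d_B = (17.8755,-5.4263)
sweep = 180° − θ = 11.9605°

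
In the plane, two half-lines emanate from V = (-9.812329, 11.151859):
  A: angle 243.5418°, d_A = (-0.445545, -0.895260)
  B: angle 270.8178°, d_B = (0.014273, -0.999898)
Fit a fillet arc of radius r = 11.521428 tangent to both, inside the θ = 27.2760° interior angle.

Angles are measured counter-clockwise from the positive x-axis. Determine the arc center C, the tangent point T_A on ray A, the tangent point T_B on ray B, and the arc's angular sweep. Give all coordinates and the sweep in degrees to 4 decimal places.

center=(-20.6548,-36.4938) T_A=(-30.9695,-31.3605) T_B=(-9.1346,-36.3294) sweep=152.7240

bisector direction at 257.1798° = (-0.221892,-0.975071)
center distance |VC| = r/sin(θ/2) = 11.521428/sin(13.6380°) = 48.863776
C = V + |VC|·bis = (-20.6548,-36.4938)
T_A = V + ((C−V)·d_A)·d_A = V + 47.4861·d_A = (-30.9695,-31.3605)
T_B = V + ((C−V)·d_B)·d_B = V + 47.4861·d_B = (-9.1346,-36.3294)
sweep = 180° − θ = 152.7240°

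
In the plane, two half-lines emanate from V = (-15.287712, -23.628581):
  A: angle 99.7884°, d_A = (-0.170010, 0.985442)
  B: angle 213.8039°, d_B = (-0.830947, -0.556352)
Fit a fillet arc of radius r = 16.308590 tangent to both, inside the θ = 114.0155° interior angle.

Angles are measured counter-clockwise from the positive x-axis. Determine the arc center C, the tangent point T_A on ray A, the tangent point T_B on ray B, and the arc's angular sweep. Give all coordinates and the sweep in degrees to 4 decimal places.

bisector direction at 156.7962° = (-0.919109,0.394004)
center distance |VC| = r/sin(θ/2) = 16.308590/sin(57.0078°) = 19.444056
C = V + |VC|·bis = (-33.1589,-15.9676)
T_A = V + ((C−V)·d_A)·d_A = V + 10.5878·d_A = (-17.0877,-13.1949)
T_B = V + ((C−V)·d_B)·d_B = V + 10.5878·d_B = (-24.0856,-29.5191)
sweep = 180° − θ = 65.9845°

center=(-33.1589,-15.9676) T_A=(-17.0877,-13.1949) T_B=(-24.0856,-29.5191) sweep=65.9845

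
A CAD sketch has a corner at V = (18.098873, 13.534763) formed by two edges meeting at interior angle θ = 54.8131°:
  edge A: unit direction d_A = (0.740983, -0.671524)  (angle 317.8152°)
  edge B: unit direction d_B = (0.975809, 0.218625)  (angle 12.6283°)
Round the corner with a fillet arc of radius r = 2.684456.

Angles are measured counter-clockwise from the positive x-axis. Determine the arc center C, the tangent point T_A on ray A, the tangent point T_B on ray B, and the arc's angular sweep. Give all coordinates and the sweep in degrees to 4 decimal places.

center=(23.7379,12.0472) T_A=(21.9352,10.0580) T_B=(23.1510,14.6667) sweep=125.1869

bisector direction at 345.2218° = (0.966920,-0.255079)
center distance |VC| = r/sin(θ/2) = 2.684456/sin(27.4065°) = 5.831954
C = V + |VC|·bis = (23.7379,12.0472)
T_A = V + ((C−V)·d_A)·d_A = V + 5.1774·d_A = (21.9352,10.0580)
T_B = V + ((C−V)·d_B)·d_B = V + 5.1774·d_B = (23.1510,14.6667)
sweep = 180° − θ = 125.1869°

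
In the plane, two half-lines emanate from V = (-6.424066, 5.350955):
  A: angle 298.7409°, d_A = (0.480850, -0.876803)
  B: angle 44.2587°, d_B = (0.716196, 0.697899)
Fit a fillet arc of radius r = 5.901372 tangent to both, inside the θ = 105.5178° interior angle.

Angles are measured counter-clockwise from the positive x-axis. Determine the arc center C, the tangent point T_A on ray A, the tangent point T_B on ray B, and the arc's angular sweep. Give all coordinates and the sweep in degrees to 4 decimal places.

center=(0.9074,4.2552) T_A=(-4.2669,1.4176) T_B=(-3.2112,8.4818) sweep=74.4822

bisector direction at 351.4998° = (0.989015,-0.147813)
center distance |VC| = r/sin(θ/2) = 5.901372/sin(52.7589°) = 7.412890
C = V + |VC|·bis = (0.9074,4.2552)
T_A = V + ((C−V)·d_A)·d_A = V + 4.4861·d_A = (-4.2669,1.4176)
T_B = V + ((C−V)·d_B)·d_B = V + 4.4861·d_B = (-3.2112,8.4818)
sweep = 180° − θ = 74.4822°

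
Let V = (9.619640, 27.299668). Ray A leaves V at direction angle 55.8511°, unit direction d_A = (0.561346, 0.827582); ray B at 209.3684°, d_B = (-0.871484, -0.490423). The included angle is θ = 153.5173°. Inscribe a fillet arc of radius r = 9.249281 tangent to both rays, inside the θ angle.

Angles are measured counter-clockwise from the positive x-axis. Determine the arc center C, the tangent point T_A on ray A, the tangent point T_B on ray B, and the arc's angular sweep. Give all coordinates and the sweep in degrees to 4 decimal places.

bisector direction at 132.6097° = (-0.677001,0.735982)
center distance |VC| = r/sin(θ/2) = 9.249281/sin(76.7587°) = 9.501900
C = V + |VC|·bis = (3.1868,34.2929)
T_A = V + ((C−V)·d_A)·d_A = V + 2.1764·d_A = (10.8414,29.1009)
T_B = V + ((C−V)·d_B)·d_B = V + 2.1764·d_B = (7.7229,26.2323)
sweep = 180° − θ = 26.4827°

center=(3.1868,34.2929) T_A=(10.8414,29.1009) T_B=(7.7229,26.2323) sweep=26.4827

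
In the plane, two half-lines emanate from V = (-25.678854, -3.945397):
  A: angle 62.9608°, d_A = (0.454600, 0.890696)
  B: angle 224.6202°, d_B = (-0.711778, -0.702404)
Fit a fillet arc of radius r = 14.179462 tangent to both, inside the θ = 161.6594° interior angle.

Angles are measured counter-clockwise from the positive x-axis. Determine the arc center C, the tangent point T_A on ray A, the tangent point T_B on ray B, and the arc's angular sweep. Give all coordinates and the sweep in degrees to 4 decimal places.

center=(-37.2678,4.5394) T_A=(-24.6383,-1.9066) T_B=(-27.3081,-5.5532) sweep=18.3406

bisector direction at 143.7905° = (-0.806862,0.590739)
center distance |VC| = r/sin(θ/2) = 14.179462/sin(80.8297°) = 14.363036
C = V + |VC|·bis = (-37.2678,4.5394)
T_A = V + ((C−V)·d_A)·d_A = V + 2.2890·d_A = (-24.6383,-1.9066)
T_B = V + ((C−V)·d_B)·d_B = V + 2.2890·d_B = (-27.3081,-5.5532)
sweep = 180° − θ = 18.3406°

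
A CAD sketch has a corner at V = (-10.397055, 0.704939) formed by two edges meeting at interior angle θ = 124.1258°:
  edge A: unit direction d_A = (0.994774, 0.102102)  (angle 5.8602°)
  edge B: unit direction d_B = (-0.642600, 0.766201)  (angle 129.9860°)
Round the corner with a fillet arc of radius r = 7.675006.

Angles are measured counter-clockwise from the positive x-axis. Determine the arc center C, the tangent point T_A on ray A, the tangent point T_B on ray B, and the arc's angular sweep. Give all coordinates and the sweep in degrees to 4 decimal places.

center=(-7.1319,8.7554) T_A=(-6.3483,1.1205) T_B=(-13.0125,3.8234) sweep=55.8742

bisector direction at 67.9231° = (0.375851,0.926680)
center distance |VC| = r/sin(θ/2) = 7.675006/sin(62.0629°) = 8.687416
C = V + |VC|·bis = (-7.1319,8.7554)
T_A = V + ((C−V)·d_A)·d_A = V + 4.0701·d_A = (-6.3483,1.1205)
T_B = V + ((C−V)·d_B)·d_B = V + 4.0701·d_B = (-13.0125,3.8234)
sweep = 180° − θ = 55.8742°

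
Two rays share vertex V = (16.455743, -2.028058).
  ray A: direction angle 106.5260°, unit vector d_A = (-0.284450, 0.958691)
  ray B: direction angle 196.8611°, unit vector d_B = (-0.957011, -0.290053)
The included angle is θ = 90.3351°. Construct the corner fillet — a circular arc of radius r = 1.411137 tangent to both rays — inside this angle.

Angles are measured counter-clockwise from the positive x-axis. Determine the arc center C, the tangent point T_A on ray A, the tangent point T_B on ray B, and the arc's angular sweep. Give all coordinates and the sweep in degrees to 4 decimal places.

center=(14.7038,-1.0845) T_A=(16.0567,-0.6831) T_B=(15.1131,-2.4350) sweep=89.6649

bisector direction at 151.6935° = (-0.880424,0.474187)
center distance |VC| = r/sin(θ/2) = 1.411137/sin(45.1675°) = 1.989839
C = V + |VC|·bis = (14.7038,-1.0845)
T_A = V + ((C−V)·d_A)·d_A = V + 1.4029·d_A = (16.0567,-0.6831)
T_B = V + ((C−V)·d_B)·d_B = V + 1.4029·d_B = (15.1131,-2.4350)
sweep = 180° − θ = 89.6649°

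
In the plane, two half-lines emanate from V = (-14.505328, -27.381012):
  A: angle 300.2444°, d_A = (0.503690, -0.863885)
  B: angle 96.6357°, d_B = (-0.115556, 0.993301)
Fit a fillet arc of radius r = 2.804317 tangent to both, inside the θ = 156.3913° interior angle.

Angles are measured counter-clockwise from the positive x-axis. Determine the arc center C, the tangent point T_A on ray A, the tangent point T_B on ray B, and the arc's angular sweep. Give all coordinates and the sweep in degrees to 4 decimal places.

bisector direction at 18.4401° = (0.948655,0.316312)
center distance |VC| = r/sin(θ/2) = 2.804317/sin(78.1957°) = 2.864904
C = V + |VC|·bis = (-11.7875,-26.4748)
T_A = V + ((C−V)·d_A)·d_A = V + 0.5861·d_A = (-14.2101,-27.8873)
T_B = V + ((C−V)·d_B)·d_B = V + 0.5861·d_B = (-14.5731,-26.7989)
sweep = 180° − θ = 23.6087°

center=(-11.7875,-26.4748) T_A=(-14.2101,-27.8873) T_B=(-14.5731,-26.7989) sweep=23.6087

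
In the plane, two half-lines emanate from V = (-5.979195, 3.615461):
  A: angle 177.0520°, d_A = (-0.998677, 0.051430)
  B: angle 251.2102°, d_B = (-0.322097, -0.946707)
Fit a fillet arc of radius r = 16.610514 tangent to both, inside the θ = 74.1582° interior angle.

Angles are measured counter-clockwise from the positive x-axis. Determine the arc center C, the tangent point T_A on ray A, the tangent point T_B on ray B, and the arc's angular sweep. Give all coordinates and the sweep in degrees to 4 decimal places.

bisector direction at 214.1311° = (-0.827756,-0.561088)
center distance |VC| = r/sin(θ/2) = 16.610514/sin(37.0791°) = 27.550249
C = V + |VC|·bis = (-28.7841,-11.8427)
T_A = V + ((C−V)·d_A)·d_A = V + 21.9797·d_A = (-27.9298,4.7459)
T_B = V + ((C−V)·d_B)·d_B = V + 21.9797·d_B = (-13.0588,-17.1929)
sweep = 180° − θ = 105.8418°

center=(-28.7841,-11.8427) T_A=(-27.9298,4.7459) T_B=(-13.0588,-17.1929) sweep=105.8418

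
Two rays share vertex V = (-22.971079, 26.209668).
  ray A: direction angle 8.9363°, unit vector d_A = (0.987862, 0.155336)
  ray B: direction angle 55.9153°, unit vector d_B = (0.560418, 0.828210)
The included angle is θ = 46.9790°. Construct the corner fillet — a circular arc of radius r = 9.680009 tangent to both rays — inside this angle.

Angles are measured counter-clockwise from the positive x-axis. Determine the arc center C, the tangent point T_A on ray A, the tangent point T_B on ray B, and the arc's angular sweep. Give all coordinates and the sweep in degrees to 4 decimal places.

center=(-2.4714,39.2321) T_A=(-0.9678,29.6696) T_B=(-10.4885,44.6569) sweep=133.0210

bisector direction at 32.4258° = (0.844087,0.536207)
center distance |VC| = r/sin(θ/2) = 9.680009/sin(23.4895°) = 24.286178
C = V + |VC|·bis = (-2.4714,39.2321)
T_A = V + ((C−V)·d_A)·d_A = V + 22.2737·d_A = (-0.9678,29.6696)
T_B = V + ((C−V)·d_B)·d_B = V + 22.2737·d_B = (-10.4885,44.6569)
sweep = 180° − θ = 133.0210°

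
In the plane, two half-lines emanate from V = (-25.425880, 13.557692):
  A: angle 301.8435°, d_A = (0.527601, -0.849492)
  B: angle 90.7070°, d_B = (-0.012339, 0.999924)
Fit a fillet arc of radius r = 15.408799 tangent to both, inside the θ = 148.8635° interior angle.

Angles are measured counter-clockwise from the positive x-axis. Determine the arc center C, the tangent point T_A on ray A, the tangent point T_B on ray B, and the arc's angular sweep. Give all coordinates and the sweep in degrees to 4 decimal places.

bisector direction at 16.2753° = (0.959926,0.280252)
center distance |VC| = r/sin(θ/2) = 15.408799/sin(74.4317°) = 15.995657
C = V + |VC|·bis = (-10.0712,18.0405)
T_A = V + ((C−V)·d_A)·d_A = V + 4.2930·d_A = (-23.1609,9.9108)
T_B = V + ((C−V)·d_B)·d_B = V + 4.2930·d_B = (-25.4789,17.8504)
sweep = 180° − θ = 31.1365°

center=(-10.0712,18.0405) T_A=(-23.1609,9.9108) T_B=(-25.4789,17.8504) sweep=31.1365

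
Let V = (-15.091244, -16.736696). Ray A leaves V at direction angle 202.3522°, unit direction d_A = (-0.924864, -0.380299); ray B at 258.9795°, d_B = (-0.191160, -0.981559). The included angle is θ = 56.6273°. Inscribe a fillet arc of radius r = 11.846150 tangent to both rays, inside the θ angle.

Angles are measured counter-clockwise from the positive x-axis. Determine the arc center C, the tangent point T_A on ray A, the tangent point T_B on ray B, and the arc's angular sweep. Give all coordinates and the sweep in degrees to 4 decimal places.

center=(-30.9222,-36.0548) T_A=(-35.4273,-25.0988) T_B=(-19.2945,-38.3193) sweep=123.3727

bisector direction at 230.6658° = (-0.633842,-0.773463)
center distance |VC| = r/sin(θ/2) = 11.846150/sin(28.3136°) = 24.976178
C = V + |VC|·bis = (-30.9222,-36.0548)
T_A = V + ((C−V)·d_A)·d_A = V + 21.9881·d_A = (-35.4273,-25.0988)
T_B = V + ((C−V)·d_B)·d_B = V + 21.9881·d_B = (-19.2945,-38.3193)
sweep = 180° − θ = 123.3727°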